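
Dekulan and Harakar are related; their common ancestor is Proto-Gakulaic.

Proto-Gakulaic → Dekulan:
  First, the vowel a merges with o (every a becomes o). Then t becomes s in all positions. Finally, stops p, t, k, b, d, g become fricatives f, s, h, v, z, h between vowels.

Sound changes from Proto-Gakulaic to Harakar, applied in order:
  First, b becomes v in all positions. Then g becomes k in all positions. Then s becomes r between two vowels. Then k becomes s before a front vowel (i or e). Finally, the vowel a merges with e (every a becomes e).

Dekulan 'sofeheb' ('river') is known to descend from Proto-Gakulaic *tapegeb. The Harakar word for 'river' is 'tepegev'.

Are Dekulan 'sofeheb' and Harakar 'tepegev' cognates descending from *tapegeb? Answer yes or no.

Derive the expected Harakar reflex of *tapegeb:
Harakar: start from *tapegeb.
  rule 1 (unconditioned shift): tapegeb → tapegev
  rule 2 (unconditioned shift): tapegev → tapekev
  rule 3: no change — tapekev
  rule 4 (palatalisation): tapekev → tapesev
  rule 5 (vowel merger): tapesev → tepesev
  ⇒ Harakar tepesev
The regular Harakar reflex would be 'tepesev', but the attested form is 'tepegev'. The correspondence is irregular, so they are not cognates (the Harakar form has a different source).

no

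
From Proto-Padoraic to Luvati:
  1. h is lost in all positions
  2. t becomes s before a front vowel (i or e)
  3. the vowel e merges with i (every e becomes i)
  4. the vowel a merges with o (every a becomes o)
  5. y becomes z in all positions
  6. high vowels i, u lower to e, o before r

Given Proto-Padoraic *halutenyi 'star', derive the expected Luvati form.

Luvati: *halutenyi
  halutenyi → alutenyi   [h-loss]
  alutenyi → alusenyi   [palatalisation]
  alusenyi → alusinyi   [vowel merger]
  alusinyi → olusinyi   [vowel merger]
  olusinyi → olusinzi   [unconditioned shift]
  olusinzi (rule 6 does not apply)
  giving Luvati olusinzi.

olusinzi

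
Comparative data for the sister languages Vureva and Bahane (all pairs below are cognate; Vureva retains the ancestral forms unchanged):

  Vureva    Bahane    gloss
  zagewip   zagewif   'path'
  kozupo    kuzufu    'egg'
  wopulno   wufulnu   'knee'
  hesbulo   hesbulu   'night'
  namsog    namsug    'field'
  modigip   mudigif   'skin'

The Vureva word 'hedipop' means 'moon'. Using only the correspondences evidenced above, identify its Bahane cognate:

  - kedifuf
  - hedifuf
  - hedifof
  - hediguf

kozupo ~ kuzufu — Vureva p corresponds to Bahane f between vowels (before a back vowel).
wopulno ~ wufulnu — Vureva o corresponds to Bahane u after a consonant, before a labial obstruent.
zagewip ~ zagewif, modigip ~ mudigif — Vureva p corresponds to Bahane f word-finally.
Applying these to Vureva 'hedipop':
  hedipop → hedifop   (p→f between vowels (before a back vowel))
  hedifop → hedifup   (o→u after a consonant, before a labial obstruent)
  hedifup → hedifuf   (p→f word-finally)
So the Bahane cognate is 'hedifuf'.

hedifuf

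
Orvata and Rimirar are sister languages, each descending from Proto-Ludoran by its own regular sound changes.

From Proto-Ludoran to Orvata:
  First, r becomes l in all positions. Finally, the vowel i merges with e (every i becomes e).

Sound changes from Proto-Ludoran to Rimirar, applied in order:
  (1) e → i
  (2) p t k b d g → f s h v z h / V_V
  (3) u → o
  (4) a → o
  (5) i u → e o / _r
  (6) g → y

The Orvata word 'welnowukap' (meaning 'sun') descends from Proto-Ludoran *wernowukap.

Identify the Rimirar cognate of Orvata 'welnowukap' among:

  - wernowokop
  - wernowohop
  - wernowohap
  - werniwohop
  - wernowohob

wernowohop

Rimirar: *wernowukap
  wernowukap → wirnowukap   [vowel merger]
  wirnowukap → wirnowuhap   [intervocalic lenition]
  wirnowuhap → wirnowohap   [vowel merger]
  wirnowohap → wirnowohop   [vowel merger]
  wirnowohop → wernowohop   [pre-rhotic lowering]
  wernowohop (rule 6 does not apply)
  giving Rimirar wernowohop.
Only 'wernowohop' matches the regular Rimirar development of *wernowukap.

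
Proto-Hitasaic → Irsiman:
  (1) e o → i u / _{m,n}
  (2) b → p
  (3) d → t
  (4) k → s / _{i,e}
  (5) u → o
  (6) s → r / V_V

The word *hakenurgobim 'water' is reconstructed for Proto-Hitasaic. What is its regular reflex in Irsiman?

harinorgopim

Irsiman: start from *hakenurgobim.
  rule 1 (pre-nasal raising): hakenurgobim → hakinurgobim
  rule 2 (unconditioned shift): hakinurgobim → hakinurgopim
  rule 3: no change — hakinurgopim
  rule 4 (palatalisation): hakinurgopim → hasinurgopim
  rule 5 (vowel merger): hasinurgopim → hasinorgopim
  rule 6 (rhotacism): hasinorgopim → harinorgopim
  ⇒ Irsiman harinorgopim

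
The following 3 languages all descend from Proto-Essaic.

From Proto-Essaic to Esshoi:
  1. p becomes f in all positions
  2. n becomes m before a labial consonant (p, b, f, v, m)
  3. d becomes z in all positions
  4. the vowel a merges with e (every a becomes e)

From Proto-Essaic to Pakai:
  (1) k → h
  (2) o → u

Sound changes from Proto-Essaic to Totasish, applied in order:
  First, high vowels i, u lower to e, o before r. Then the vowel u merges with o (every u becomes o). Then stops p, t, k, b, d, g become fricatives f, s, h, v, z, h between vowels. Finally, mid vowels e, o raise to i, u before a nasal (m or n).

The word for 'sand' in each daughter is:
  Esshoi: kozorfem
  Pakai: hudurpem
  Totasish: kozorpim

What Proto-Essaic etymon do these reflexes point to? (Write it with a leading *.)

Position 6: Esshoi has f, Pakai has p, Totasish has p. Pakai preserves p here (none of its changes turn any other segment into p), so the proto-segment is *p.
Position 1: Esshoi has k, Pakai has h, Totasish has k. Esshoi preserves k here (none of its changes turn any other segment into k), so the proto-segment is *k.
Position 2: Esshoi has o, Pakai has u, Totasish has o. Esshoi preserves o here (none of its changes turn any other segment into o), so the proto-segment is *o.
Verify the candidate proto-form against each daughter:
Esshoi: *kodorpem
  kodorpem → kodorfem   [unconditioned shift]
  kodorfem (rule 2 does not apply)
  kodorfem → kozorfem   [unconditioned shift]
  kozorfem (rule 4 does not apply)
  giving Esshoi kozorfem.
Pakai: *kodorpem
  kodorpem → hodorpem   [unconditioned shift]
  hodorpem → hudurpem   [vowel merger]
  giving Pakai hudurpem.
Totasish: start from *kodorpem.
  rule 1: no change — kodorpem
  rule 2: no change — kodorpem
  rule 3 (intervocalic lenition): kodorpem → kozorpem
  rule 4 (pre-nasal raising): kozorpem → kozorpim
  ⇒ Totasish kozorpim
No other proto-form is consistent with every reflex, so the reconstruction is *kodorpem.

*kodorpem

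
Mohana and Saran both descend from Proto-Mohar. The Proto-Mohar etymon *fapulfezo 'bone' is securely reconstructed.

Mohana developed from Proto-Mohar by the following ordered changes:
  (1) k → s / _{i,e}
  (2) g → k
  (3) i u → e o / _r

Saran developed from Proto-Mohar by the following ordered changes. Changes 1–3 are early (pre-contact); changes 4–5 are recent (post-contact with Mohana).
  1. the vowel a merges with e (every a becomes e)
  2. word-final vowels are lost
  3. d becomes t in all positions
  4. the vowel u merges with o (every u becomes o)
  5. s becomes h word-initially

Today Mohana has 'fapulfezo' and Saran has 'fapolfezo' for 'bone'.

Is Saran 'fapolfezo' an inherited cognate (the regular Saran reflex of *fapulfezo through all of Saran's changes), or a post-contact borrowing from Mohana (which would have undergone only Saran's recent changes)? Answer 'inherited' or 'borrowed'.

If inherited, *fapulfezo would pass through all of Saran's changes:
Saran: start from *fapulfezo.
  rule 1 (vowel merger): fapulfezo → fepulfezo
  rule 2 (apocope): fepulfezo → fepulfez
  rule 3: no change — fepulfez
  rule 4 (vowel merger): fepulfez → fepolfez
  rule 5: no change — fepolfez
  ⇒ Saran fepolfez
If borrowed from Mohana 'fapulfezo' after the early changes, it would undergo only the recent ones:
  rule 4 (vowel merger): fapulfezo → fapolfezo
  rule 5 (debuccalisation): no change (fapolfezo)
  ⇒ as a loan: fapolfezo
Saran 'fapolfezo' matches the loan outcome 'fapolfezo', not the inherited 'fepolfez' — it skipped the early Saran changes, so it was borrowed from Mohana.

borrowed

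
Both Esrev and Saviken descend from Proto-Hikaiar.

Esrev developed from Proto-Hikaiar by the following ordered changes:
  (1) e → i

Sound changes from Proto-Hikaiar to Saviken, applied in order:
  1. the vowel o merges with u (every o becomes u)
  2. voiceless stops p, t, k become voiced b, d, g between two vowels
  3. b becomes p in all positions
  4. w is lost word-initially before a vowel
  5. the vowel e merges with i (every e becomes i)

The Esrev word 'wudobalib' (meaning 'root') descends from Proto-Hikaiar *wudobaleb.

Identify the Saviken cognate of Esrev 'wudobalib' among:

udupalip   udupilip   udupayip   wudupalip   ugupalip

Saviken: start from *wudobaleb.
  rule 1 (vowel merger): wudobaleb → wudubaleb
  rule 2: no change — wudubaleb
  rule 3 (unconditioned shift): wudubaleb → wudupalep
  rule 4 (glide loss): wudupalep → udupalep
  rule 5 (vowel merger): udupalep → udupalip
  ⇒ Saviken udupalip
Among the options, 'udupalip' alone shows every Saviken change applied in order.

udupalip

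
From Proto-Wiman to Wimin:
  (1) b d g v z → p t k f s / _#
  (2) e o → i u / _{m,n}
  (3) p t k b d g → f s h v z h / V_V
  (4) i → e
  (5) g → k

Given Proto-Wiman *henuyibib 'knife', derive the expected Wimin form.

henuyevep

Wimin: *henuyibib > henuyibip > hinuyibip > hinuyivip > henuyevep  (by final devoicing, pre-nasal raising, intervocalic lenition, vowel merger)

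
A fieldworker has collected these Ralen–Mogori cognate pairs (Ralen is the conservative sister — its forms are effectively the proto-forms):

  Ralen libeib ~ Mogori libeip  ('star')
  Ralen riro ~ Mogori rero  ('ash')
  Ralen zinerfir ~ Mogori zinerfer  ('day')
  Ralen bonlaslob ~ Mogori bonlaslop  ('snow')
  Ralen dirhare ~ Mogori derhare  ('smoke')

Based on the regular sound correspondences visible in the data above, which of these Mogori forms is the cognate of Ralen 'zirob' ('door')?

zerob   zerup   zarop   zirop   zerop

riro ~ rero, zinerfir ~ zinerfer — Ralen i corresponds to Mogori e after a consonant, before r.
libeib ~ libeip, bonlaslob ~ bonlaslop — Ralen b corresponds to Mogori p word-finally.
Applying these to Ralen 'zirob':
  zirob → zerob   (i→e after a consonant, before r)
  zerob → zerop   (b→p word-finally)
So the Mogori cognate is 'zerop'.

zerop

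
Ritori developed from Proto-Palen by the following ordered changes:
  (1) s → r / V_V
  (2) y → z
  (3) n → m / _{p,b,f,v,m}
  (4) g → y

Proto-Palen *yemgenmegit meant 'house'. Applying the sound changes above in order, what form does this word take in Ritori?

Ritori: *yemgenmegit
  yemgenmegit (rule 1 does not apply)
  yemgenmegit → zemgenmegit   [unconditioned shift]
  zemgenmegit → zemgemmegit   [nasal place assimilation]
  zemgemmegit → zemyemmeyit   [unconditioned shift]
  giving Ritori zemyemmeyit.

zemyemmeyit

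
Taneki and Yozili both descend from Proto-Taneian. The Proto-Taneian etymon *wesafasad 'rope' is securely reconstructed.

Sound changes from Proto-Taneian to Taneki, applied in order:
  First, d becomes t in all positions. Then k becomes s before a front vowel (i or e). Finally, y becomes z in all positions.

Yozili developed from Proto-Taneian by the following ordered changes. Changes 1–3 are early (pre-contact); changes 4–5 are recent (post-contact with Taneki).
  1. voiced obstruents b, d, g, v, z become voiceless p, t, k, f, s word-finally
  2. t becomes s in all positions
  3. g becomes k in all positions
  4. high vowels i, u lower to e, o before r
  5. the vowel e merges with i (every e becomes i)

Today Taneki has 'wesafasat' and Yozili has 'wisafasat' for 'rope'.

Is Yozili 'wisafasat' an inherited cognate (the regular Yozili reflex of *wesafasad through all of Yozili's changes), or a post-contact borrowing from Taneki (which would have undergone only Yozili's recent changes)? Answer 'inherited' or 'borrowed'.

If inherited, *wesafasad would pass through all of Yozili's changes:
Yozili: *wesafasad
  wesafasad → wesafasat   [final devoicing]
  wesafasat → wesafasas   [unconditioned shift]
  wesafasas (rule 3 does not apply)
  wesafasas (rule 4 does not apply)
  wesafasas → wisafasas   [vowel merger]
  giving Yozili wisafasas.
If borrowed from Taneki 'wesafasat' after the early changes, it would undergo only the recent ones:
  rule 4 (pre-rhotic lowering): no change (wesafasat)
  rule 5 (vowel merger): wesafasat → wisafasat
  ⇒ as a loan: wisafasat
Yozili 'wisafasat' matches the loan outcome 'wisafasat', not the inherited 'wisafasas' — it skipped the early Yozili changes, so it was borrowed from Taneki.

borrowed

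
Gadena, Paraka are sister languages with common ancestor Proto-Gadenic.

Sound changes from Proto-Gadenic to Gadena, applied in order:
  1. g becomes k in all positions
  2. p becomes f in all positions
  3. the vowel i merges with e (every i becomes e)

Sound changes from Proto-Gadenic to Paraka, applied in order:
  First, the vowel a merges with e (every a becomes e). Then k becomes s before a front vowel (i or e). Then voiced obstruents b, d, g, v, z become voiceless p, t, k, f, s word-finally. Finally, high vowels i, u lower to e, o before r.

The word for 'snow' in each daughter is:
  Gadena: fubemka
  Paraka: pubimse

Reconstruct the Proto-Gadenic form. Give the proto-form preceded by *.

Position 4: Gadena has e, Paraka has i. Paraka preserves i here (none of its changes turn any other segment into i), so the proto-segment is *i.
Position 6: Gadena has k, Paraka has s. Taking the neighbouring segments as reconstructed: Gadena k could go back to *k or *g; Paraka s could go back to *k or *s — the one source consistent with every daughter is *k.
Position 7: Gadena has a, Paraka has e. Gadena preserves a here (none of its changes turn any other segment into a), so the proto-segment is *a.
Continuing position by position gives *pubimka; check it forward:
Gadena: *pubimka
  pubimka (rule 1 does not apply)
  pubimka → fubimka   [unconditioned shift]
  fubimka → fubemka   [vowel merger]
  giving Gadena fubemka.
Paraka: start from *pubimka.
  rule 1 (vowel merger): pubimka → pubimke
  rule 2 (palatalisation): pubimke → pubimse
  rule 3: no change — pubimse
  rule 4: no change — pubimse
  ⇒ Paraka pubimse
No other proto-form is consistent with every reflex, so the reconstruction is *pubimka.

*pubimka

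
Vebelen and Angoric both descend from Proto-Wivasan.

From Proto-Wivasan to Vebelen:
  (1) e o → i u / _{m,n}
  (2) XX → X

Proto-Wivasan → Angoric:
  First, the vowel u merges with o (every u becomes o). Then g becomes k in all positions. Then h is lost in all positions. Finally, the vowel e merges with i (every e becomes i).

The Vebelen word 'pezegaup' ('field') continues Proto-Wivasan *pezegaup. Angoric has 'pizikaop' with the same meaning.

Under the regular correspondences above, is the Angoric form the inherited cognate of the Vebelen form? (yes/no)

yes

Derive the expected Angoric reflex of *pezegaup:
Angoric: *pezegaup > pezegaop > pezekaop > pizikaop  (by vowel merger, unconditioned shift, vowel merger)
Angoric 'pizikaop' matches the regular reflex exactly, so the pair is cognate.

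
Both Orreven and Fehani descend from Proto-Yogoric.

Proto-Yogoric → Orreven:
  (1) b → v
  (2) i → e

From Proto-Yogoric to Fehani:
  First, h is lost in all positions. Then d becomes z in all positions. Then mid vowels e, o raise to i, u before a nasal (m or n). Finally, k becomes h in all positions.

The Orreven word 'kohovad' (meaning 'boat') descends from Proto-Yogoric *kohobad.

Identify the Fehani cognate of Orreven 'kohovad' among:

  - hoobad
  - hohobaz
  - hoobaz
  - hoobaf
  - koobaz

hoobaz

Fehani: *kohobad > koobad > koobaz > hoobaz  (by h-loss, unconditioned shift, unconditioned shift)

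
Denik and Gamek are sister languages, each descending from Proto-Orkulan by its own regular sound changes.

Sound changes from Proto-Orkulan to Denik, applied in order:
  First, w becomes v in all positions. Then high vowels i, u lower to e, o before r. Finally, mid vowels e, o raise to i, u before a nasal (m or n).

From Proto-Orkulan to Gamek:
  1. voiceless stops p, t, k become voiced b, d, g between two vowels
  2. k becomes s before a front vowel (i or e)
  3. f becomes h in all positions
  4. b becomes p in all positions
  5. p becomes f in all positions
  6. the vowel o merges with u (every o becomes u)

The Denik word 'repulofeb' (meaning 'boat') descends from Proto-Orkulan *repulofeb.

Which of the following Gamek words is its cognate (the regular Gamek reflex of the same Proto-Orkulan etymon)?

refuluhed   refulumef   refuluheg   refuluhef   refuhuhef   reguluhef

refuluhef

Gamek: start from *repulofeb.
  rule 1 (intervocalic voicing): repulofeb → rebulofeb
  rule 2: no change — rebulofeb
  rule 3 (unconditioned shift): rebulofeb → rebuloheb
  rule 4 (unconditioned shift): rebuloheb → repulohep
  rule 5 (unconditioned shift): repulohep → refulohef
  rule 6 (vowel merger): refulohef → refuluhef
  ⇒ Gamek refuluhef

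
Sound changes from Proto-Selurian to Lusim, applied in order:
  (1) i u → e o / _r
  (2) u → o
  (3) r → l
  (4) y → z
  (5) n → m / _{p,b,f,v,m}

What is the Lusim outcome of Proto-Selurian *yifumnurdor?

Lusim: *yifumnurdor
  yifumnurdor → yifumnordor   [pre-rhotic lowering]
  yifumnordor → yifomnordor   [vowel merger]
  yifomnordor → yifomnoldol   [unconditioned shift]
  yifomnoldol → zifomnoldol   [unconditioned shift]
  zifomnoldol (rule 5 does not apply)
  giving Lusim zifomnoldol.

zifomnoldol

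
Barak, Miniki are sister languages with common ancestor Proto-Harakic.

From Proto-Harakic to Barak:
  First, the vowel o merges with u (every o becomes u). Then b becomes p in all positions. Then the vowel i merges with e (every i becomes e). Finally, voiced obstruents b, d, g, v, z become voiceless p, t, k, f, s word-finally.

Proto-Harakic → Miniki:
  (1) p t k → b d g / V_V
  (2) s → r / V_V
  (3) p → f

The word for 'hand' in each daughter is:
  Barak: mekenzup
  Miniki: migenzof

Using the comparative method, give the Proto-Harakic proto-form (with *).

Position 8: Barak has p, Miniki has f. Taking the neighbouring segments as reconstructed: Barak p could go back to *p or *b; Miniki f could go back to *p or *f — the one source consistent with every daughter is *p.
Position 3: Barak has k, Miniki has g. Taking the neighbouring segments as reconstructed: Barak k can only go back to *k; Miniki g could go back to *k or *g — the one source consistent with every daughter is *k.
Continuing position by position gives *mikenzop; check it forward:
Barak: *mikenzop
  mikenzop → mikenzup   [vowel merger]
  mikenzup (rule 2 does not apply)
  mikenzup → mekenzup   [vowel merger]
  mekenzup (rule 4 does not apply)
  giving Barak mekenzup.
Miniki: *mikenzop > migenzop > migenzof  (by intervocalic voicing, unconditioned shift)
Only *mikenzop yields all of Barak mekenzup, Miniki migenzof.

*mikenzop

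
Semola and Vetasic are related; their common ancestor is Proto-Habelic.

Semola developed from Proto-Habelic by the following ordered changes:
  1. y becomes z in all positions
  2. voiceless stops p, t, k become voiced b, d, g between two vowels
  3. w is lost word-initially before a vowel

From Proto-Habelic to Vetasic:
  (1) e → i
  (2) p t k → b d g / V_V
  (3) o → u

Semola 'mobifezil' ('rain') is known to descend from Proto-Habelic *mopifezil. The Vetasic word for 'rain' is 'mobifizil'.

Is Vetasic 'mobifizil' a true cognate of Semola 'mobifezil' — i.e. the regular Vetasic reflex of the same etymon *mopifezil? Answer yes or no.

Derive the expected Vetasic reflex of *mopifezil:
Vetasic: start from *mopifezil.
  rule 1 (vowel merger): mopifezil → mopifizil
  rule 2 (intervocalic voicing): mopifizil → mobifizil
  rule 3 (vowel merger): mobifizil → mubifizil
  ⇒ Vetasic mubifizil
The regular Vetasic reflex would be 'mubifizil', but the attested form is 'mobifizil'. The correspondence is irregular, so they are not cognates (the Vetasic form has a different source).

no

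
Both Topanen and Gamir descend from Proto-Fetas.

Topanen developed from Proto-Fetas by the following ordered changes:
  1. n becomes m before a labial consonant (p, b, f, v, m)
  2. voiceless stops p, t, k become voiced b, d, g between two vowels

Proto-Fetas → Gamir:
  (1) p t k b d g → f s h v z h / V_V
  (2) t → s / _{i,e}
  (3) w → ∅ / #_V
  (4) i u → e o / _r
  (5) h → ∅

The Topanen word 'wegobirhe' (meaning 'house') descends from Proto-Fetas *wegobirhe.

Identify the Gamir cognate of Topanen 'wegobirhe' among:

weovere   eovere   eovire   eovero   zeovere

Gamir: start from *wegobirhe.
  rule 1 (intervocalic lenition): wegobirhe → wehovirhe
  rule 2: no change — wehovirhe
  rule 3 (glide loss): wehovirhe → ehovirhe
  rule 4 (pre-rhotic lowering): ehovirhe → ehoverhe
  rule 5 (h-loss): ehoverhe → eovere
  ⇒ Gamir eovere

eovere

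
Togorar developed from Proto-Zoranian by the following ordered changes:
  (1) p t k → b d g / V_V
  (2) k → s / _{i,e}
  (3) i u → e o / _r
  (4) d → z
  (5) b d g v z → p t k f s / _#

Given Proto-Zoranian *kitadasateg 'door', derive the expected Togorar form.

Togorar: *kitadasateg > kidadasadeg > sidadasadeg > sizazasazeg > sizazasazek  (by intervocalic voicing, palatalisation, unconditioned shift, final devoicing)

sizazasazek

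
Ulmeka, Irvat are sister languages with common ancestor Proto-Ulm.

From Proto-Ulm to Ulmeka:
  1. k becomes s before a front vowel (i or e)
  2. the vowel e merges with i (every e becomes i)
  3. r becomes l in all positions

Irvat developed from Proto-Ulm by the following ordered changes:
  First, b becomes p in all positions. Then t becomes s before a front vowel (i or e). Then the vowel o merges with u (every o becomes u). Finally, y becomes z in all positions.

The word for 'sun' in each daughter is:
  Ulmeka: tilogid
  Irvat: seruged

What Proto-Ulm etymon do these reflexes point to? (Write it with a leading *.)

Position 4: Ulmeka has o, Irvat has u. Ulmeka preserves o here (none of its changes turn any other segment into o), so the proto-segment is *o.
Position 1: Ulmeka has t, Irvat has s. Ulmeka preserves t here (none of its changes turn any other segment into t), so the proto-segment is *t.
Position 2: Ulmeka has i, Irvat has e. Irvat preserves e here (none of its changes turn any other segment into e), so the proto-segment is *e.
Verify the candidate proto-form against each daughter:
Ulmeka: *teroged > tirogid > tilogid  (by vowel merger, unconditioned shift)
Irvat: start from *teroged.
  rule 1: no change — teroged
  rule 2 (palatalisation): teroged → seroged
  rule 3 (vowel merger): seroged → seruged
  rule 4: no change — seruged
  ⇒ Irvat seruged
No other proto-form is consistent with every reflex, so the reconstruction is *teroged.

*teroged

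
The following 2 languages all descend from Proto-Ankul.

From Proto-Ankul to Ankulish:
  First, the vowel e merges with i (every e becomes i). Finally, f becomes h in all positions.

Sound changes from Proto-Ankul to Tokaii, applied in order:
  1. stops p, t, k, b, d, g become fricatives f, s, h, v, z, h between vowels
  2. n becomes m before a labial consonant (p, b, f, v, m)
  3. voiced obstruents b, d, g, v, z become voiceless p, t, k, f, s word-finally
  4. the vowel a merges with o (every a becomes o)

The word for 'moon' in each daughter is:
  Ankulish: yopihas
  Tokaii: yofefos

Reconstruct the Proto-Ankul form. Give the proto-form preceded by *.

Position 4: Ankulish has i, Tokaii has e. Tokaii preserves e here (none of its changes turn any other segment into e), so the proto-segment is *e.
Position 3: Ankulish has p, Tokaii has f. Ankulish preserves p here (none of its changes turn any other segment into p), so the proto-segment is *p.
This points to *yopefas. Verify forward in each daughter:
Ankulish: *yopefas > yopifas > yopihas  (by vowel merger, unconditioned shift)
Tokaii: *yopefas
  yopefas → yofefas   [intervocalic lenition]
  yofefas (rule 2 does not apply)
  yofefas (rule 3 does not apply)
  yofefas → yofefos   [vowel merger]
  giving Tokaii yofefos.
Only *yopefas yields all of Ankulish yopihas, Tokaii yofefos.

*yopefas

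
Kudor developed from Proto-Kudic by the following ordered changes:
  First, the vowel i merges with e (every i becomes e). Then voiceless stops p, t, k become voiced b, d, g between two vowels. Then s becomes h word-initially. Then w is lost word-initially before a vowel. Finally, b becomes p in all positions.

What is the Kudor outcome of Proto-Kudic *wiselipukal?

eselepugal

Kudor: *wiselipukal > weselepukal > weselebugal > eselebugal > eselepugal  (by vowel merger, intervocalic voicing, glide loss, unconditioned shift)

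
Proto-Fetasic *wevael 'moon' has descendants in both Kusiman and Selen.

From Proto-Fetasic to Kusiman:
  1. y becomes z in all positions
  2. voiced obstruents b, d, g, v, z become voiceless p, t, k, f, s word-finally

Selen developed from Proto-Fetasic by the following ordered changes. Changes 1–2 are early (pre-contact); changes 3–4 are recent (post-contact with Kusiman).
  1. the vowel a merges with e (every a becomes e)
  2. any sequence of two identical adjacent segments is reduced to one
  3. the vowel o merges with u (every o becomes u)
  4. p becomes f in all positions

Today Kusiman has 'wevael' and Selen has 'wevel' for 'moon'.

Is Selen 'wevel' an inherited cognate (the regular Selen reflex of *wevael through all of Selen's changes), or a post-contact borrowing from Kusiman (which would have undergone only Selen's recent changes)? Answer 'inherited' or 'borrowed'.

inherited

If inherited, *wevael would pass through all of Selen's changes:
Selen: *wevael > weveel > wevel  (by vowel merger, degemination)
If borrowed from Kusiman 'wevael' after the early changes, it would undergo only the recent ones:
  rule 3 (vowel merger): no change (wevael)
  rule 4 (unconditioned shift): no change (wevael)
  ⇒ as a loan: wevael
Selen 'wevel' matches the inherited outcome exactly, so it is an inherited cognate, not a loan.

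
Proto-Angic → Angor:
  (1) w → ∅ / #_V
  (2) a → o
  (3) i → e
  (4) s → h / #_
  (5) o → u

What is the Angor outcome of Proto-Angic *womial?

Angor: *womial > omial > omiol > omeol > umeul  (by glide loss, vowel merger, vowel merger, vowel merger)

umeul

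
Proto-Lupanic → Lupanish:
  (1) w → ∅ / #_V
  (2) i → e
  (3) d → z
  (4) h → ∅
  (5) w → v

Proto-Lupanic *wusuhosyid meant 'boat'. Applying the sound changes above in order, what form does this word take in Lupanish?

usuosyez

Lupanish: start from *wusuhosyid.
  rule 1 (glide loss): wusuhosyid → usuhosyid
  rule 2 (vowel merger): usuhosyid → usuhosyed
  rule 3 (unconditioned shift): usuhosyed → usuhosyez
  rule 4 (h-loss): usuhosyez → usuosyez
  rule 5: no change — usuosyez
  ⇒ Lupanish usuosyez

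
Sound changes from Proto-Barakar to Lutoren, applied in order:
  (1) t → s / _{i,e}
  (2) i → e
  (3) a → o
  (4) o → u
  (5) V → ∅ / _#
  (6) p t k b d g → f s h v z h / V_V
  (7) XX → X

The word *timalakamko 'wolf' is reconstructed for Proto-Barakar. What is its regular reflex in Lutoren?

semuluhumk

Lutoren: *timalakamko > simalakamko > semalakamko > semolokomko > semulukumku > semulukumk > semuluhumk  (by palatalisation, vowel merger, vowel merger, vowel merger, apocope, intervocalic lenition)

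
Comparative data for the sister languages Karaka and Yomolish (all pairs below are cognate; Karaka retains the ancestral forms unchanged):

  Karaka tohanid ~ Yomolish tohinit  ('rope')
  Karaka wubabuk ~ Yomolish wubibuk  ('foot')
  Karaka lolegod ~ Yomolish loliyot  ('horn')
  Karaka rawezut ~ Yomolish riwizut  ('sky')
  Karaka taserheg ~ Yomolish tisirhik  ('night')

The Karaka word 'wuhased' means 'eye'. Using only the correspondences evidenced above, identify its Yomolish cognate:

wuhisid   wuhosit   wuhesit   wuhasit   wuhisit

rawezut ~ riwizut, taserheg ~ tisirhik — Karaka a corresponds to Yomolish i after a consonant, before a consonant other than r, m, n, p, b, f, v.
lolegod ~ loliyot, rawezut ~ riwizut — Karaka e corresponds to Yomolish i after a consonant, before a consonant other than r, m, n, p, b, f, v.
tohanid ~ tohinit, lolegod ~ loliyot — Karaka d corresponds to Yomolish t word-finally.
Applying these to Karaka 'wuhased':
  wuhased → wuhised   (a→i after a consonant, before a consonant other than r, m, n, p, b, f, v)
  wuhised → wuhisid   (e→i after a consonant, before a consonant other than r, m, n, p, b, f, v)
  wuhisid → wuhisit   (d→t word-finally)
So the Yomolish cognate is 'wuhisit'.

wuhisit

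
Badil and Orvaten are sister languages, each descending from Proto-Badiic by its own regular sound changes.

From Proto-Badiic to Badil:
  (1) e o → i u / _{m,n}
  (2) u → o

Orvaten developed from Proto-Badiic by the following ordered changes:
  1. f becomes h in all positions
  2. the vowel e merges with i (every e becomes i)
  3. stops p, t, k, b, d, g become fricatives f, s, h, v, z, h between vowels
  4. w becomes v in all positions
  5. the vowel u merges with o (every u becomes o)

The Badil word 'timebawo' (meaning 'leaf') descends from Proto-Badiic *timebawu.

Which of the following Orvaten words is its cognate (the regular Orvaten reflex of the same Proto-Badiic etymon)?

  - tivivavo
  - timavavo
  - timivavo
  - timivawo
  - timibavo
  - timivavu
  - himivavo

timivavo

Orvaten: *timebawu > timibawu > timivawu > timivavu > timivavo  (by vowel merger, intervocalic lenition, unconditioned shift, vowel merger)
Among the options, 'timivavo' alone shows every Orvaten change applied in order.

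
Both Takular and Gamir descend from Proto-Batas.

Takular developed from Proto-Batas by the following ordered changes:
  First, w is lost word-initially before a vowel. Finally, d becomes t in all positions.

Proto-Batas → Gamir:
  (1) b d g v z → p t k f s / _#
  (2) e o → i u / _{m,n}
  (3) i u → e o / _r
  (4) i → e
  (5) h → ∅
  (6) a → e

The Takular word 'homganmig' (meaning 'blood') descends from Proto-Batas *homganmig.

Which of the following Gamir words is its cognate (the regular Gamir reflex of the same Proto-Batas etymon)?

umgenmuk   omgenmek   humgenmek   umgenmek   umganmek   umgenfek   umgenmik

Gamir: *homganmig > homganmik > humganmik > humganmek > umganmek > umgenmek  (by final devoicing, pre-nasal raising, vowel merger, h-loss, vowel merger)
Only 'umgenmek' matches the regular Gamir development of *homganmig.

umgenmek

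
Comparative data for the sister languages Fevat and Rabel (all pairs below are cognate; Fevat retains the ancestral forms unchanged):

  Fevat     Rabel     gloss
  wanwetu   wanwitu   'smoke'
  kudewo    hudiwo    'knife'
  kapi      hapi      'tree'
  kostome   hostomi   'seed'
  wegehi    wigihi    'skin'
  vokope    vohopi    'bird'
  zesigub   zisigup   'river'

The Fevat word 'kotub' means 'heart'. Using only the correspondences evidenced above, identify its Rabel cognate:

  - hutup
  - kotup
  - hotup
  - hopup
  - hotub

hotup

kostome ~ hostomi — Fevat k corresponds to Rabel h word-initially before a back vowel.
zesigub ~ zisigup — Fevat b corresponds to Rabel p word-finally.
Applying these to Fevat 'kotub':
  kotub → hotub   (k→h word-initially before a back vowel)
  hotub → hotup   (b→p word-finally)
So the Rabel cognate is 'hotup'.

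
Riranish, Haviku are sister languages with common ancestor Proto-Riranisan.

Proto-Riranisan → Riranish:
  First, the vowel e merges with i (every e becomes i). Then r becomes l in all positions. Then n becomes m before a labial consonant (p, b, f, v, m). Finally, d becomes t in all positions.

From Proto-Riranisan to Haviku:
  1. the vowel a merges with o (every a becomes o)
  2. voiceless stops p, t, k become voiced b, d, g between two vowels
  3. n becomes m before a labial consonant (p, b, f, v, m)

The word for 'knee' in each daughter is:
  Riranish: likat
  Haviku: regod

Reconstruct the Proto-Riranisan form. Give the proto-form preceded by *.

*rekad

Position 1: Riranish has l, Haviku has r. Haviku preserves r here (none of its changes turn any other segment into r), so the proto-segment is *r.
Position 2: Riranish has i, Haviku has e. Haviku preserves e here (none of its changes turn any other segment into e), so the proto-segment is *e.
Position 5: Riranish has t, Haviku has d. Taking the neighbouring segments as reconstructed: Riranish t could go back to *t or *d; Haviku d can only go back to *d — the one source consistent with every daughter is *d.
Verify the candidate proto-form against each daughter:
Riranish: *rekad > rikad > likad > likat  (by vowel merger, unconditioned shift, unconditioned shift)
Haviku: start from *rekad.
  rule 1 (vowel merger): rekad → rekod
  rule 2 (intervocalic voicing): rekod → regod
  rule 3: no change — regod
  ⇒ Haviku regod
No other proto-form is consistent with every reflex, so the reconstruction is *rekad.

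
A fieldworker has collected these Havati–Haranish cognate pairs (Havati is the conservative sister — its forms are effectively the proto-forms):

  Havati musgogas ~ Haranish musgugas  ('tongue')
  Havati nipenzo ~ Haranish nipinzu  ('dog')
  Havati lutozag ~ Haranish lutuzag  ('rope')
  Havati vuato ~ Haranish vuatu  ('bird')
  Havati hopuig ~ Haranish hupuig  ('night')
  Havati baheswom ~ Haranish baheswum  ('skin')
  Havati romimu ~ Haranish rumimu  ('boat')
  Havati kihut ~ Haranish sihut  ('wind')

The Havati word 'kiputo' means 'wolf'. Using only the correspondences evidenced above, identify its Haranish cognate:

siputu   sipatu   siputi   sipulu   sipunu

kihut ~ sihut — Havati k corresponds to Haranish s word-initially before a front vowel.
nipenzo ~ nipinzu, vuato ~ vuatu — Havati o corresponds to Haranish u word-finally.
Applying these to Havati 'kiputo':
  kiputo → siputo   (k→s word-initially before a front vowel)
  siputo → siputu   (o→u word-finally)
So the Haranish cognate is 'siputu'.

siputu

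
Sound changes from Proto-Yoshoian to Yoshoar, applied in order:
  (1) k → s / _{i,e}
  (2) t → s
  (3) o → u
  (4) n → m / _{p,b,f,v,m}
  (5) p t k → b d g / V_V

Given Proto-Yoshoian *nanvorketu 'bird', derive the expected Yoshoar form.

namvursesu

Yoshoar: start from *nanvorketu.
  rule 1 (palatalisation): nanvorketu → nanvorsetu
  rule 2 (unconditioned shift): nanvorsetu → nanvorsesu
  rule 3 (vowel merger): nanvorsesu → nanvursesu
  rule 4 (nasal place assimilation): nanvursesu → namvursesu
  rule 5: no change — namvursesu
  ⇒ Yoshoar namvursesu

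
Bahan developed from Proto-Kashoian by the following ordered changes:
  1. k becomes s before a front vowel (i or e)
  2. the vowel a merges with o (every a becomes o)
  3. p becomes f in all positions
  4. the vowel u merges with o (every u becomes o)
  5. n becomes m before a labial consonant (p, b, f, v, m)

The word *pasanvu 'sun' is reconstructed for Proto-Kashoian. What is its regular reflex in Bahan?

Bahan: *pasanvu > posonvu > fosonvu > fosonvo > fosomvo  (by vowel merger, unconditioned shift, vowel merger, nasal place assimilation)

fosomvo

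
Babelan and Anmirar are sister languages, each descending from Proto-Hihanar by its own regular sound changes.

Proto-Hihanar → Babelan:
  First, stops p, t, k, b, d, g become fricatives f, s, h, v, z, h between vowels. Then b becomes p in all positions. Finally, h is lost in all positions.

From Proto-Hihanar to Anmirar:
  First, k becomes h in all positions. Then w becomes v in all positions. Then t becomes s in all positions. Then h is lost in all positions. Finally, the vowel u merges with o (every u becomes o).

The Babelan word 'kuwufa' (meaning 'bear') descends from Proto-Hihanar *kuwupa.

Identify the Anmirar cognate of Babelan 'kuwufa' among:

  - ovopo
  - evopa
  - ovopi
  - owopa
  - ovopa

Anmirar: *kuwupa > huwupa > huvupa > uvupa > ovopa  (by unconditioned shift, unconditioned shift, h-loss, vowel merger)
Only 'ovopa' matches the regular Anmirar development of *kuwupa.

ovopa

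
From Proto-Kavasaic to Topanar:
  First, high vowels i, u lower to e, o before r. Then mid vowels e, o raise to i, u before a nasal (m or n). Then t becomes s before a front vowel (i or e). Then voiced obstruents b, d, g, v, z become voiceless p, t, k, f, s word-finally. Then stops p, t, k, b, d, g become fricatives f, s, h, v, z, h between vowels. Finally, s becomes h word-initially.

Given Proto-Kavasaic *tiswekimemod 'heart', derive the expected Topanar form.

Topanar: *tiswekimemod
  tiswekimemod (rule 1 does not apply)
  tiswekimemod → tiswekimimod   [pre-nasal raising]
  tiswekimimod → siswekimimod   [palatalisation]
  siswekimimod → siswekimimot   [final devoicing]
  siswekimimot → siswehimimot   [intervocalic lenition]
  siswehimimot → hiswehimimot   [debuccalisation]
  giving Topanar hiswehimimot.

hiswehimimot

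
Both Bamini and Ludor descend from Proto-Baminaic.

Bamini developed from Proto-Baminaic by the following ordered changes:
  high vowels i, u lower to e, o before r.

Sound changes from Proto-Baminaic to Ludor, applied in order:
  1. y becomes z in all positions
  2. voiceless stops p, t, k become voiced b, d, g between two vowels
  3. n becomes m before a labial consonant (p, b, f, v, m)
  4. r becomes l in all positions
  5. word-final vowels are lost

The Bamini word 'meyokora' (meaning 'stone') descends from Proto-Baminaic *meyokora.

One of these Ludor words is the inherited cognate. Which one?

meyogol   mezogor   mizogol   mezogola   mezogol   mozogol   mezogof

Ludor: start from *meyokora.
  rule 1 (unconditioned shift): meyokora → mezokora
  rule 2 (intervocalic voicing): mezokora → mezogora
  rule 3: no change — mezogora
  rule 4 (unconditioned shift): mezogora → mezogola
  rule 5 (apocope): mezogola → mezogol
  ⇒ Ludor mezogol
Among the options, 'mezogol' alone shows every Ludor change applied in order.

mezogol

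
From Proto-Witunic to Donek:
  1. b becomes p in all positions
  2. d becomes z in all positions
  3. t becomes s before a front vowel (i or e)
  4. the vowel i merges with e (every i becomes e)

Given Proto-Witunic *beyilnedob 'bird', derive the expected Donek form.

Donek: *beyilnedob
  beyilnedob → peyilnedop   [unconditioned shift]
  peyilnedop → peyilnezop   [unconditioned shift]
  peyilnezop (rule 3 does not apply)
  peyilnezop → peyelnezop   [vowel merger]
  giving Donek peyelnezop.

peyelnezop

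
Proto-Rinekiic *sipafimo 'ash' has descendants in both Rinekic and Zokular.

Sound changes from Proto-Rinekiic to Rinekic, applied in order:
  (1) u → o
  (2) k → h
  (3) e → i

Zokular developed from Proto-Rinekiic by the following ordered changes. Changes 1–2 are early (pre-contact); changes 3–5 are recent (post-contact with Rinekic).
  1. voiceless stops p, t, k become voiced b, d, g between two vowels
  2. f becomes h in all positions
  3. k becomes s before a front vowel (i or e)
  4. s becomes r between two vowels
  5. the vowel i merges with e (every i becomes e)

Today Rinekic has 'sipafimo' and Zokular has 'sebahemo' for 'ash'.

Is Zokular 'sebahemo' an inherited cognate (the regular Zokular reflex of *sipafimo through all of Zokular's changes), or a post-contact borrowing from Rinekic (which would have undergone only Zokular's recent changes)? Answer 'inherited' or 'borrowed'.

inherited

If inherited, *sipafimo would pass through all of Zokular's changes:
Zokular: start from *sipafimo.
  rule 1 (intervocalic voicing): sipafimo → sibafimo
  rule 2 (unconditioned shift): sibafimo → sibahimo
  rule 3: no change — sibahimo
  rule 4: no change — sibahimo
  rule 5 (vowel merger): sibahimo → sebahemo
  ⇒ Zokular sebahemo
If borrowed from Rinekic 'sipafimo' after the early changes, it would undergo only the recent ones:
  rule 3 (palatalisation): no change (sipafimo)
  rule 4 (rhotacism): no change (sipafimo)
  rule 5 (vowel merger): sipafimo → sepafemo
  ⇒ as a loan: sepafemo
Zokular 'sebahemo' matches the inherited outcome exactly, so it is an inherited cognate, not a loan.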